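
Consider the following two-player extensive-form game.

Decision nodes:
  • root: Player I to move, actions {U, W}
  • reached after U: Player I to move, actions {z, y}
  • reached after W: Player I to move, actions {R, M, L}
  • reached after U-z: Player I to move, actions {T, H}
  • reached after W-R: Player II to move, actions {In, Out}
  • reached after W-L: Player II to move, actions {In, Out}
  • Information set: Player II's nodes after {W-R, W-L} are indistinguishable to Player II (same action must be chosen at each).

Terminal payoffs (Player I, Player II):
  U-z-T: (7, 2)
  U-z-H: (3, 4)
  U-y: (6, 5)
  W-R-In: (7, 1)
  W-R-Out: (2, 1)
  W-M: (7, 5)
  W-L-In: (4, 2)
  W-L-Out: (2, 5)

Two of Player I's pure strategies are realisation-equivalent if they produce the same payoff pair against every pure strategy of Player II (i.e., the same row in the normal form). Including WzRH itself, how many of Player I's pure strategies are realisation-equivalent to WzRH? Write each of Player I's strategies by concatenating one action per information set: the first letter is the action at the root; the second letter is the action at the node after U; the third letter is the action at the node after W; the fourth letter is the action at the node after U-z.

4

Row for WzRH (columns In, Out): (7,1) (2,1).
Under WzRH, Player I's choice at the node after U and at the node after U-z can never be reached regardless of what Player II does, so varying those choices leaves every outcome unchanged.
Holding the reachable choices fixed and varying the unreachable ones freely already gives 2 × 2 = 4 equivalent strategies.
No other strategy reproduces this row, so those 4 are the full class: WzRT, WzRH, WyRT, WyRH.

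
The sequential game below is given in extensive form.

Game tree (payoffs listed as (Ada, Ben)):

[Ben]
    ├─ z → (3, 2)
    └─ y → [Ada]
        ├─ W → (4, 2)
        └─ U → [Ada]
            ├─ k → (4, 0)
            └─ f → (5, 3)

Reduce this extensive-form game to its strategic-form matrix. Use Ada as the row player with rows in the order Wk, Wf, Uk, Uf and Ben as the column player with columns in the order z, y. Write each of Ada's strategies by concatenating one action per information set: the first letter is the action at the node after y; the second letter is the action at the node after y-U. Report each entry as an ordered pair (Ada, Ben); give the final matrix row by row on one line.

            z        y
  Wk    (3,2)    (4,2)
  Wf    (3,2)    (4,2)
  Uk    (3,2)    (4,0)
  Uf    (3,2)    (5,3)

Wk: (3,2) (4,2) | Wf: (3,2) (4,2) | Uk: (3,2) (4,0) | Uf: (3,2) (5,3)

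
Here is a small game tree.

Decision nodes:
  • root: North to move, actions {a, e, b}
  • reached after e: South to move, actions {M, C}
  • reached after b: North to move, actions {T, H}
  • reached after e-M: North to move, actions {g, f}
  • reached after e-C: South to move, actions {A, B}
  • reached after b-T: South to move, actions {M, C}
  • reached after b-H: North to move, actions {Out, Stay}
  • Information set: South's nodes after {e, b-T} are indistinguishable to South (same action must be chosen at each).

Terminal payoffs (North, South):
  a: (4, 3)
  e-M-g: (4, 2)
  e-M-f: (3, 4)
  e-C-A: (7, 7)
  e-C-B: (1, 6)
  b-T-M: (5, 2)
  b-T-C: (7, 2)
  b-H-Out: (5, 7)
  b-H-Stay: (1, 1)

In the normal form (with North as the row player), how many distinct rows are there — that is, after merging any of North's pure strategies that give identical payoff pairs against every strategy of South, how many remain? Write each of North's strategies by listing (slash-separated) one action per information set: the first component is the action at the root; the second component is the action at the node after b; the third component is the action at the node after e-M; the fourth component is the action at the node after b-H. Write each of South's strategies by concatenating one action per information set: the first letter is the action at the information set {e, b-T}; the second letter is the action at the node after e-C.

North has 24 pure strategies: a/T/g/Out, a/T/g/Stay, a/T/f/Out, a/T/f/Stay, a/H/g/Out, a/H/g/Stay, a/H/f/Out, a/H/f/Stay, e/T/g/Out, e/T/g/Stay, e/T/f/Out, e/T/f/Stay, e/H/g/Out, e/H/g/Stay, e/H/f/Out, e/H/f/Stay, b/T/g/Out, b/T/g/Stay, b/T/f/Out, b/T/f/Stay, b/H/g/Out, b/H/g/Stay, b/H/f/Out, b/H/f/Stay. Columns: MA, MB, CA, CB.
{a/T/g/Out, a/T/g/Stay, a/T/f/Out, a/T/f/Stay, a/H/g/Out, a/H/g/Stay, a/H/f/Out, a/H/f/Stay} → row (4,3) (4,3) (4,3) (4,3)
{e/T/g/Out, e/T/g/Stay, e/H/g/Out, e/H/g/Stay} → row (4,2) (4,2) (7,7) (1,6)
{e/T/f/Out, e/T/f/Stay, e/H/f/Out, e/H/f/Stay} → row (3,4) (3,4) (7,7) (1,6)
{b/T/g/Out, b/T/g/Stay, b/T/f/Out, b/T/f/Stay} → row (5,2) (5,2) (7,2) (7,2)
{b/H/g/Out, b/H/f/Out} → row (5,7) (5,7) (5,7) (5,7)
{b/H/g/Stay, b/H/f/Stay} → row (1,1) (1,1) (1,1) (1,1)
That's 6 distinct rows out of 24 strategies.

6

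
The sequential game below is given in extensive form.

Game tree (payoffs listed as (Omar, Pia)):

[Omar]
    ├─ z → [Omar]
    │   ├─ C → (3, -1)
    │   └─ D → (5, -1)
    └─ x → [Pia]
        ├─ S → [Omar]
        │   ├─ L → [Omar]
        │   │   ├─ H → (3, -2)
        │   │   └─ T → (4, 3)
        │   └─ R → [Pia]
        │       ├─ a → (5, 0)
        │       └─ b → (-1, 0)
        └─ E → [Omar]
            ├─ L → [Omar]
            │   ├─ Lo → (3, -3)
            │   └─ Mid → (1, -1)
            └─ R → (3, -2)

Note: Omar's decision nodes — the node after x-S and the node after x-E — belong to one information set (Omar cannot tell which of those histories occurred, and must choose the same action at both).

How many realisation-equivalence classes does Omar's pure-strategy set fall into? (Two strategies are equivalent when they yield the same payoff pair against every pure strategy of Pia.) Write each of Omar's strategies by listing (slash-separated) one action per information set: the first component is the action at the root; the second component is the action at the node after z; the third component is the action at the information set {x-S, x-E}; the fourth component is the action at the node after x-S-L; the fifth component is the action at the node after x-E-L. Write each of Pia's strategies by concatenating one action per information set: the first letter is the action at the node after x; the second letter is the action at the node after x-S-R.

Omar has 32 pure strategies: z/C/L/H/Lo, z/C/L/H/Mid, z/C/L/T/Lo, z/C/L/T/Mid, z/C/R/H/Lo, z/C/R/H/Mid, z/C/R/T/Lo, z/C/R/T/Mid, z/D/L/H/Lo, z/D/L/H/Mid, z/D/L/T/Lo, z/D/L/T/Mid, z/D/R/H/Lo, z/D/R/H/Mid, z/D/R/T/Lo, z/D/R/T/Mid, x/C/L/H/Lo, x/C/L/H/Mid, x/C/L/T/Lo, x/C/L/T/Mid, x/C/R/H/Lo, x/C/R/H/Mid, x/C/R/T/Lo, x/C/R/T/Mid, x/D/L/H/Lo, x/D/L/H/Mid, x/D/L/T/Lo, x/D/L/T/Mid, x/D/R/H/Lo, x/D/R/H/Mid, x/D/R/T/Lo, x/D/R/T/Mid. Columns: Sa, Sb, Ea, Eb.
{z/C/L/H/Lo, z/C/L/H/Mid, z/C/L/T/Lo, z/C/L/T/Mid, z/C/R/H/Lo, z/C/R/H/Mid, z/C/R/T/Lo, z/C/R/T/Mid} → row (3,-1) (3,-1) (3,-1) (3,-1)
{z/D/L/H/Lo, z/D/L/H/Mid, z/D/L/T/Lo, z/D/L/T/Mid, z/D/R/H/Lo, z/D/R/H/Mid, z/D/R/T/Lo, z/D/R/T/Mid} → row (5,-1) (5,-1) (5,-1) (5,-1)
{x/C/L/H/Lo, x/D/L/H/Lo} → row (3,-2) (3,-2) (3,-3) (3,-3)
{x/C/L/H/Mid, x/D/L/H/Mid} → row (3,-2) (3,-2) (1,-1) (1,-1)
{x/C/L/T/Lo, x/D/L/T/Lo} → row (4,3) (4,3) (3,-3) (3,-3)
{x/C/L/T/Mid, x/D/L/T/Mid} → row (4,3) (4,3) (1,-1) (1,-1)
{x/C/R/H/Lo, x/C/R/H/Mid, x/C/R/T/Lo, x/C/R/T/Mid, x/D/R/H/Lo, x/D/R/H/Mid, x/D/R/T/Lo, x/D/R/T/Mid} → row (5,0) (-1,0) (3,-2) (3,-2)
That's 7 distinct rows out of 32 strategies.

7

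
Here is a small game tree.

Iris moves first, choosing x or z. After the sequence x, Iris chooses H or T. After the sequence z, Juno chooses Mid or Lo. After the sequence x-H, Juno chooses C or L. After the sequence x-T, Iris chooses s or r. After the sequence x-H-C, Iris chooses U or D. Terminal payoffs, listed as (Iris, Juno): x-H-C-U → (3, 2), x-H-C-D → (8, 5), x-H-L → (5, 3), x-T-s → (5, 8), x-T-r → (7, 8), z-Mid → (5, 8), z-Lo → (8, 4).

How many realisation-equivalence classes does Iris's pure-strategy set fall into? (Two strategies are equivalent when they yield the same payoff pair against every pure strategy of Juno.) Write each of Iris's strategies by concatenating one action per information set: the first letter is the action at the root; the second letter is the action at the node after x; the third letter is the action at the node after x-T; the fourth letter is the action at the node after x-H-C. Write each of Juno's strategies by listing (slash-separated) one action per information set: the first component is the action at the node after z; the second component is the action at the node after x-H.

Iris has 16 pure strategies: xHsU, xHsD, xHrU, xHrD, xTsU, xTsD, xTrU, xTrD, zHsU, zHsD, zHrU, zHrD, zTsU, zTsD, zTrU, zTrD. Columns: Mid/C, Mid/L, Lo/C, Lo/L.
{xHsU, xHrU} → row (3,2) (5,3) (3,2) (5,3)
{xHsD, xHrD} → row (8,5) (5,3) (8,5) (5,3)
{xTsU, xTsD} → row (5,8) (5,8) (5,8) (5,8)
{xTrU, xTrD} → row (7,8) (7,8) (7,8) (7,8)
{zHsU, zHsD, zHrU, zHrD, zTsU, zTsD, zTrU, zTrD} → row (5,8) (5,8) (8,4) (8,4)
That's 5 distinct rows out of 16 strategies.

5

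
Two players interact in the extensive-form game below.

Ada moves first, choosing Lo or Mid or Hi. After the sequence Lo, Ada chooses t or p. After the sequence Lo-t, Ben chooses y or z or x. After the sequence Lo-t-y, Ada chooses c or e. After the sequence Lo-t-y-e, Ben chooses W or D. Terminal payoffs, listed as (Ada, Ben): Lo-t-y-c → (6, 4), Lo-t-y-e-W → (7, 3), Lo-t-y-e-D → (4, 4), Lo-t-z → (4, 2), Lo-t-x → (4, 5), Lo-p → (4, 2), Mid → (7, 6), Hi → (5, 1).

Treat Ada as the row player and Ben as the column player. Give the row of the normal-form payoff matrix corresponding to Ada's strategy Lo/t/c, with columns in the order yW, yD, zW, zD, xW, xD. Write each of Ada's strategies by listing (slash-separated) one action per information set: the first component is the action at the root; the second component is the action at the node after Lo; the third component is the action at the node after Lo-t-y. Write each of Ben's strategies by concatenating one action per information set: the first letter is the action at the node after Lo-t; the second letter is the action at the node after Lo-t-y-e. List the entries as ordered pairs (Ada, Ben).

(6,4) (6,4) (4,2) (4,2) (4,5) (4,5)

vs yW: Ada plays Lo → Ada plays t at [Lo] → Ben plays y at [Lo-t] → Ada plays c at [Lo-t-y] → (6, 4)
vs yD: Ada plays Lo → Ada plays t at [Lo] → Ben plays y at [Lo-t] → Ada plays c at [Lo-t-y] → (6, 4)
vs zW: Ada plays Lo → Ada plays t at [Lo] → Ben plays z at [Lo-t] → (4, 2)
vs zD: Ada plays Lo → Ada plays t at [Lo] → Ben plays z at [Lo-t] → (4, 2)
vs xW: Ada plays Lo → Ada plays t at [Lo] → Ben plays x at [Lo-t] → (4, 5)
vs xD: Ada plays Lo → Ada plays t at [Lo] → Ben plays x at [Lo-t] → (4, 5)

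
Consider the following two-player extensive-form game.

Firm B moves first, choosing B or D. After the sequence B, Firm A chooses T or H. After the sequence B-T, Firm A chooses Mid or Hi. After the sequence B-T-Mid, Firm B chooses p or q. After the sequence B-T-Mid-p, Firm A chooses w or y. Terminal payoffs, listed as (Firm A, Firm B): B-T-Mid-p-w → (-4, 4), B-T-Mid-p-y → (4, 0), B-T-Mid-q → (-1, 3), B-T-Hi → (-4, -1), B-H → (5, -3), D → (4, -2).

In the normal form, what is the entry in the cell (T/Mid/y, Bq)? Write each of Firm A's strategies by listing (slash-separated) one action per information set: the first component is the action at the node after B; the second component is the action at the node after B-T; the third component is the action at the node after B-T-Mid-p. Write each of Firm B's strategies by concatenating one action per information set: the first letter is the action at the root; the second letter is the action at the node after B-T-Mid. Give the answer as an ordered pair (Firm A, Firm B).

Trace the play path from the root:
  Firm B plays B
  Firm A plays T at [B]
  Firm A plays Mid at [B-T]
  Firm B plays q at [B-T-Mid]
→ terminal payoff (-1, 3).
(Firm A's choice at the node after B-T-Mid-p is never reached on this path, so it doesn't affect the outcome.)

(-1, 3)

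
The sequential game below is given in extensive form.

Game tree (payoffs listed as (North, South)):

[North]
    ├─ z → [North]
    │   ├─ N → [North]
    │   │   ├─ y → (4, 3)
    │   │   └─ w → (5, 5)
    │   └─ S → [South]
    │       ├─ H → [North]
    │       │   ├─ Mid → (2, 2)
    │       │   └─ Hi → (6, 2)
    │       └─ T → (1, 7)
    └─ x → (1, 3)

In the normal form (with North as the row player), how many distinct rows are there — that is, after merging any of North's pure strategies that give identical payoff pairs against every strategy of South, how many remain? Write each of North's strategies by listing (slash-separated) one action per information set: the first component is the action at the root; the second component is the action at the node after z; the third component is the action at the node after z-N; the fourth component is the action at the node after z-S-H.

North has 16 pure strategies: z/N/y/Mid, z/N/y/Hi, z/N/w/Mid, z/N/w/Hi, z/S/y/Mid, z/S/y/Hi, z/S/w/Mid, z/S/w/Hi, x/N/y/Mid, x/N/y/Hi, x/N/w/Mid, x/N/w/Hi, x/S/y/Mid, x/S/y/Hi, x/S/w/Mid, x/S/w/Hi. Columns: H, T.
{z/N/y/Mid, z/N/y/Hi} → row (4,3) (4,3)
{z/N/w/Mid, z/N/w/Hi} → row (5,5) (5,5)
{z/S/y/Mid, z/S/w/Mid} → row (2,2) (1,7)
{z/S/y/Hi, z/S/w/Hi} → row (6,2) (1,7)
{x/N/y/Mid, x/N/y/Hi, x/N/w/Mid, x/N/w/Hi, x/S/y/Mid, x/S/y/Hi, x/S/w/Mid, x/S/w/Hi} → row (1,3) (1,3)
That's 5 distinct rows out of 16 strategies.

5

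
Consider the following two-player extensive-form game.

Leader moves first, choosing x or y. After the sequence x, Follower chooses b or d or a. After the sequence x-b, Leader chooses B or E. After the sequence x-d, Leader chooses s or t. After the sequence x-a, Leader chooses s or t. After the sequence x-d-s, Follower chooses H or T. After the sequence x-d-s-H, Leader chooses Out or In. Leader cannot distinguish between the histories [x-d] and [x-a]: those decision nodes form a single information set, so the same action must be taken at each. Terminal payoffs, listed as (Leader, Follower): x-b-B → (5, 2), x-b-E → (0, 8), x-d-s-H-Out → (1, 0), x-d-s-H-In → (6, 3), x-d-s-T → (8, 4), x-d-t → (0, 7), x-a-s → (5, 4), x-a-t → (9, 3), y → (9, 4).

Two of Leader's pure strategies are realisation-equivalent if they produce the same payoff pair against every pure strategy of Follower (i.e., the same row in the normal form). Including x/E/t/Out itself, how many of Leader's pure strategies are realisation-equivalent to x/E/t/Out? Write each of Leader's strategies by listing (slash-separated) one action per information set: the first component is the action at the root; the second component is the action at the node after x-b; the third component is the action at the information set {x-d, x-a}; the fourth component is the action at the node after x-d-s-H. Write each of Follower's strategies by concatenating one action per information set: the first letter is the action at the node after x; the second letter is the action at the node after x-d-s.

2

Row for x/E/t/Out (columns bH, bT, dH, dT, aH, aT): (0,8) (0,8) (0,7) (0,7) (9,3) (9,3).
Under x/E/t/Out, Leader's choice at the node after x-d-s-H can never be reached regardless of what Follower does, so varying those choices leaves every outcome unchanged.
Holding the reachable choices fixed and varying the unreachable one freely already gives 2 equivalent strategies.
No other strategy reproduces this row, so those 2 are the full class: x/E/t/Out, x/E/t/In.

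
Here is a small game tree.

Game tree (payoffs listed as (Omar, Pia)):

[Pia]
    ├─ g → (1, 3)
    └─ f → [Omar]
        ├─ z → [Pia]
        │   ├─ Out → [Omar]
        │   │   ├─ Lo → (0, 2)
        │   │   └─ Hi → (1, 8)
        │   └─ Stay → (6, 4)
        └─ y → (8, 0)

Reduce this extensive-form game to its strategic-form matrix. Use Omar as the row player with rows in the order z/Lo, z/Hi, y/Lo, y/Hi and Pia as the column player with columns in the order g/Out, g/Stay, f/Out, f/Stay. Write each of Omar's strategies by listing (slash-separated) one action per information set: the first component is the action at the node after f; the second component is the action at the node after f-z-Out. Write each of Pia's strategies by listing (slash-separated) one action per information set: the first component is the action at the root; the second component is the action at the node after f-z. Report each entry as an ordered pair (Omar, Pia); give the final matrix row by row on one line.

Row z/Lo: g/Out→(1,3), g/Stay→(1,3), f/Out→(0,2), f/Stay→(6,4)
Row z/Hi: g/Out→(1,3), g/Stay→(1,3), f/Out→(1,8), f/Stay→(6,4)
Row y/Lo: g/Out→(1,3), g/Stay→(1,3), f/Out→(8,0), f/Stay→(8,0)
Row y/Hi: g/Out→(1,3), g/Stay→(1,3), f/Out→(8,0), f/Stay→(8,0)

z/Lo: (1,3) (1,3) (0,2) (6,4) | z/Hi: (1,3) (1,3) (1,8) (6,4) | y/Lo: (1,3) (1,3) (8,0) (8,0) | y/Hi: (1,3) (1,3) (8,0) (8,0)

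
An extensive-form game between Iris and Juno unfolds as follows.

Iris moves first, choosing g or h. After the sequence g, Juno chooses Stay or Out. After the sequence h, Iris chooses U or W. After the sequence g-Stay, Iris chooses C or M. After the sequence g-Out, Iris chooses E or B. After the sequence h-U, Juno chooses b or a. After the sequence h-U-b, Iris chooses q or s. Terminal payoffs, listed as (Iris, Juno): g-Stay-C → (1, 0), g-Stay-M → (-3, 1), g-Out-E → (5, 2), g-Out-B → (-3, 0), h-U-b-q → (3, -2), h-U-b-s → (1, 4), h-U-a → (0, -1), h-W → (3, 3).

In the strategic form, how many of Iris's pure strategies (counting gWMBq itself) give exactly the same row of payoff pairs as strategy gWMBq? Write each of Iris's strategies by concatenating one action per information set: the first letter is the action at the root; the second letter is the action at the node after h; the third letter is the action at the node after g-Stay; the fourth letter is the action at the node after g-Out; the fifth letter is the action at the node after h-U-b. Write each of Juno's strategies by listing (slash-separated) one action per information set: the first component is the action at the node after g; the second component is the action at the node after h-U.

4

Row for gWMBq (columns Stay/b, Stay/a, Out/b, Out/a): (-3,1) (-3,1) (-3,0) (-3,0).
Under gWMBq, Iris's choice at the node after h and at the node after h-U-b can never be reached regardless of what Juno does, so varying those choices leaves every outcome unchanged.
Holding the reachable choices fixed and varying the unreachable ones freely already gives 2 × 2 = 4 equivalent strategies.
No other strategy reproduces this row, so those 4 are the full class: gUMBq, gUMBs, gWMBq, gWMBs.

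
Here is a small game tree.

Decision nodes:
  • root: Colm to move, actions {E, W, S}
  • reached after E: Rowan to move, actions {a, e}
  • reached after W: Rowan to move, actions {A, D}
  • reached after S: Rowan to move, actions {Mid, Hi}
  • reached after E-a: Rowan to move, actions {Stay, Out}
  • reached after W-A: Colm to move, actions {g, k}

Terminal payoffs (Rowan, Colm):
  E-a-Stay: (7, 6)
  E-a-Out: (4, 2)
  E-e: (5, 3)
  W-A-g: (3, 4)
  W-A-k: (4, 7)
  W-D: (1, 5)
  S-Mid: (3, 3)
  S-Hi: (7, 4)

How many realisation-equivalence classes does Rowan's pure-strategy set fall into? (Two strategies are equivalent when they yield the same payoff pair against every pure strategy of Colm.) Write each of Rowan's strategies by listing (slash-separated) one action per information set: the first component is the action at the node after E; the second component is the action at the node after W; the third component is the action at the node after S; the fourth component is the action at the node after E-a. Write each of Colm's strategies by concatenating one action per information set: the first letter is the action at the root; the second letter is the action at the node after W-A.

12

Rowan has 16 pure strategies: a/A/Mid/Stay, a/A/Mid/Out, a/A/Hi/Stay, a/A/Hi/Out, a/D/Mid/Stay, a/D/Mid/Out, a/D/Hi/Stay, a/D/Hi/Out, e/A/Mid/Stay, e/A/Mid/Out, e/A/Hi/Stay, e/A/Hi/Out, e/D/Mid/Stay, e/D/Mid/Out, e/D/Hi/Stay, e/D/Hi/Out. Columns: Eg, Ek, Wg, Wk, Sg, Sk.
{a/A/Mid/Stay} → row (7,6) (7,6) (3,4) (4,7) (3,3) (3,3)
{a/A/Mid/Out} → row (4,2) (4,2) (3,4) (4,7) (3,3) (3,3)
{a/A/Hi/Stay} → row (7,6) (7,6) (3,4) (4,7) (7,4) (7,4)
{a/A/Hi/Out} → row (4,2) (4,2) (3,4) (4,7) (7,4) (7,4)
{a/D/Mid/Stay} → row (7,6) (7,6) (1,5) (1,5) (3,3) (3,3)
{a/D/Mid/Out} → row (4,2) (4,2) (1,5) (1,5) (3,3) (3,3)
{a/D/Hi/Stay} → row (7,6) (7,6) (1,5) (1,5) (7,4) (7,4)
{a/D/Hi/Out} → row (4,2) (4,2) (1,5) (1,5) (7,4) (7,4)
{e/A/Mid/Stay, e/A/Mid/Out} → row (5,3) (5,3) (3,4) (4,7) (3,3) (3,3)
{e/A/Hi/Stay, e/A/Hi/Out} → row (5,3) (5,3) (3,4) (4,7) (7,4) (7,4)
{e/D/Mid/Stay, e/D/Mid/Out} → row (5,3) (5,3) (1,5) (1,5) (3,3) (3,3)
{e/D/Hi/Stay, e/D/Hi/Out} → row (5,3) (5,3) (1,5) (1,5) (7,4) (7,4)
That's 12 distinct rows out of 16 strategies.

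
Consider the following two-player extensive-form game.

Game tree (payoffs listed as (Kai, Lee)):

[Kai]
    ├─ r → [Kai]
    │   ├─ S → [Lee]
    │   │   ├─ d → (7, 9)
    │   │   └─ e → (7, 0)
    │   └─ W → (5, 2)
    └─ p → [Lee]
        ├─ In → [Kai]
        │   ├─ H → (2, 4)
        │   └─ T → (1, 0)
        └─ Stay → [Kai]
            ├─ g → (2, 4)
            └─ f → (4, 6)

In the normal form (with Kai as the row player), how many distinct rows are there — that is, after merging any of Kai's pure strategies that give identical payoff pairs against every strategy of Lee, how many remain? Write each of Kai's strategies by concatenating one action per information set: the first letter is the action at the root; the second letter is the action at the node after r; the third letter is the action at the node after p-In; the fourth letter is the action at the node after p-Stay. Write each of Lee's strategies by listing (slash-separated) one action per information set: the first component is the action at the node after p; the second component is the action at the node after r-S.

6

Kai has 16 pure strategies: rSHg, rSHf, rSTg, rSTf, rWHg, rWHf, rWTg, rWTf, pSHg, pSHf, pSTg, pSTf, pWHg, pWHf, pWTg, pWTf. Columns: In/d, In/e, Stay/d, Stay/e.
{rSHg, rSHf, rSTg, rSTf} → row (7,9) (7,0) (7,9) (7,0)
{rWHg, rWHf, rWTg, rWTf} → row (5,2) (5,2) (5,2) (5,2)
{pSHg, pWHg} → row (2,4) (2,4) (2,4) (2,4)
{pSHf, pWHf} → row (2,4) (2,4) (4,6) (4,6)
{pSTg, pWTg} → row (1,0) (1,0) (2,4) (2,4)
{pSTf, pWTf} → row (1,0) (1,0) (4,6) (4,6)
That's 6 distinct rows out of 16 strategies.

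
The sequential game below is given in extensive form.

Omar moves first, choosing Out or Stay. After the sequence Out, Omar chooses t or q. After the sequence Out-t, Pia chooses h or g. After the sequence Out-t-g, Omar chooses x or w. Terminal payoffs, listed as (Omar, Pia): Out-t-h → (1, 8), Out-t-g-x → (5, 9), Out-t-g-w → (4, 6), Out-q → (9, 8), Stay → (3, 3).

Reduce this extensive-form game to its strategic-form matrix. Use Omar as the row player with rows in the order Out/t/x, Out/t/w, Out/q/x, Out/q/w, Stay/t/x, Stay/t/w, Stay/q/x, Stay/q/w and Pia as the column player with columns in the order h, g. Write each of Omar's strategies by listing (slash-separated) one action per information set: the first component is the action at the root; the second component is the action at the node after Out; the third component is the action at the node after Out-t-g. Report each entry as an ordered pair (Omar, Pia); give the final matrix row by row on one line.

Out/t/x: (1,8) (5,9) | Out/t/w: (1,8) (4,6) | Out/q/x: (9,8) (9,8) | Out/q/w: (9,8) (9,8) | Stay/t/x: (3,3) (3,3) | Stay/t/w: (3,3) (3,3) | Stay/q/x: (3,3) (3,3) | Stay/q/w: (3,3) (3,3)

                h        g
 Out/t/x    (1,8)    (5,9)
 Out/t/w    (1,8)    (4,6)
 Out/q/x    (9,8)    (9,8)
 Out/q/w    (9,8)    (9,8)
Stay/t/x    (3,3)    (3,3)
Stay/t/w    (3,3)    (3,3)
Stay/q/x    (3,3)    (3,3)
Stay/q/w    (3,3)    (3,3)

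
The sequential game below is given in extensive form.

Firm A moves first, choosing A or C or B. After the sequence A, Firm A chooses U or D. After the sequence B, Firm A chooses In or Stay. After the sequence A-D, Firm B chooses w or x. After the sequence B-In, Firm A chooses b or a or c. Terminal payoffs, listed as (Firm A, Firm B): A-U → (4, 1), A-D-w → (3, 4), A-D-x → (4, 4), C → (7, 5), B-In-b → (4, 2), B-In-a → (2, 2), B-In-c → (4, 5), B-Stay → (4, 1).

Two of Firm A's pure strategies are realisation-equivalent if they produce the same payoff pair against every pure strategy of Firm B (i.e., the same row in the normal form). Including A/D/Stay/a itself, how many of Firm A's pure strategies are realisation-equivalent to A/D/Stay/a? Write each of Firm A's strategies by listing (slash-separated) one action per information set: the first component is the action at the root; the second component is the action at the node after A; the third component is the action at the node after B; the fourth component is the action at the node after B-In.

Row for A/D/Stay/a (columns w, x): (3,4) (4,4).
Under A/D/Stay/a, Firm A's choice at the node after B and at the node after B-In can never be reached regardless of what Firm B does, so varying those choices leaves every outcome unchanged.
Holding the reachable choices fixed and varying the unreachable ones freely already gives 2 × 3 = 6 equivalent strategies.
No other strategy reproduces this row, so those 6 are the full class: A/D/In/b, A/D/In/a, A/D/In/c, A/D/Stay/b, A/D/Stay/a, A/D/Stay/c.

6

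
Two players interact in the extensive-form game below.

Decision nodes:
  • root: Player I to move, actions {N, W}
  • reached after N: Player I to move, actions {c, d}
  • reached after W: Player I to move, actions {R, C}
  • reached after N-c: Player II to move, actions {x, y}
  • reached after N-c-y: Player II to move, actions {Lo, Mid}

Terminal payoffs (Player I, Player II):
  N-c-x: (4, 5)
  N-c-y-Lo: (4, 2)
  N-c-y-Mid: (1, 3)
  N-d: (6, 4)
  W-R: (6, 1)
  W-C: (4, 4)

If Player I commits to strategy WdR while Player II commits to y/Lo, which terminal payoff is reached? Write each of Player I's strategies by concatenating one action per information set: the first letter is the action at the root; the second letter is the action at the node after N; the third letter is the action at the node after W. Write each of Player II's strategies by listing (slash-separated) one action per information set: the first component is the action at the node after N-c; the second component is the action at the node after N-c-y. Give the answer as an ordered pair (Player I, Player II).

(6, 1)

Trace the play path from the root:
  Player I plays W
  Player I plays R at [W]
→ terminal payoff (6, 1).
(Player I's choice at the node after N is never reached on this path, so it doesn't affect the outcome.)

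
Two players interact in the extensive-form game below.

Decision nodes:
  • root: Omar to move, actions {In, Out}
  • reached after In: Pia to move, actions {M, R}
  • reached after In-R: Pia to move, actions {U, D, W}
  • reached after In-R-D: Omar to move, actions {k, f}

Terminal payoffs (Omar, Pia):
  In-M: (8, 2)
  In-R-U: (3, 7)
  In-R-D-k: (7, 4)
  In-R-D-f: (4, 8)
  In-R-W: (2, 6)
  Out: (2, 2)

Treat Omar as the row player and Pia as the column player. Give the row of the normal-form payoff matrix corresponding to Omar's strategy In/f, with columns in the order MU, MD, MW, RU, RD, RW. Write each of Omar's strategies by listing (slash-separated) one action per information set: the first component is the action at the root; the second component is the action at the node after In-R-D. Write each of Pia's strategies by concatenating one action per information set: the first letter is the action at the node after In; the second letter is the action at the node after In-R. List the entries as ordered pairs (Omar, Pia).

(8,2) (8,2) (8,2) (3,7) (4,8) (2,6)

vs MU: Omar plays In → Pia plays M at [In] → (8, 2)
vs MD: Omar plays In → Pia plays M at [In] → (8, 2)
vs MW: Omar plays In → Pia plays M at [In] → (8, 2)
vs RU: Omar plays In → Pia plays R at [In] → Pia plays U at [In-R] → (3, 7)
vs RD: Omar plays In → Pia plays R at [In] → Pia plays D at [In-R] → Omar plays f at [In-R-D] → (4, 8)
vs RW: Omar plays In → Pia plays R at [In] → Pia plays W at [In-R] → (2, 6)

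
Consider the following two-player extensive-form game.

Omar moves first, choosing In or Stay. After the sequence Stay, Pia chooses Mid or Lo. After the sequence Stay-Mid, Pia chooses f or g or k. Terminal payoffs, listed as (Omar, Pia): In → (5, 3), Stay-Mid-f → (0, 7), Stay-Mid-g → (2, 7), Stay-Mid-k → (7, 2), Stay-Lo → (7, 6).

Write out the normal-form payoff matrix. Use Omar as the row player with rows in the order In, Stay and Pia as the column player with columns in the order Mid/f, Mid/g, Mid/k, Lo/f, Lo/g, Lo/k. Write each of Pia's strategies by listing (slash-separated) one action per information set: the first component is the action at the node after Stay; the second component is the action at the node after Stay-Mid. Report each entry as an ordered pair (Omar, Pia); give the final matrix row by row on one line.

        Mid/f    Mid/g    Mid/k     Lo/f     Lo/g     Lo/k
  In    (5,3)    (5,3)    (5,3)    (5,3)    (5,3)    (5,3)
Stay    (0,7)    (2,7)    (7,2)    (7,6)    (7,6)    (7,6)

In: (5,3) (5,3) (5,3) (5,3) (5,3) (5,3) | Stay: (0,7) (2,7) (7,2) (7,6) (7,6) (7,6)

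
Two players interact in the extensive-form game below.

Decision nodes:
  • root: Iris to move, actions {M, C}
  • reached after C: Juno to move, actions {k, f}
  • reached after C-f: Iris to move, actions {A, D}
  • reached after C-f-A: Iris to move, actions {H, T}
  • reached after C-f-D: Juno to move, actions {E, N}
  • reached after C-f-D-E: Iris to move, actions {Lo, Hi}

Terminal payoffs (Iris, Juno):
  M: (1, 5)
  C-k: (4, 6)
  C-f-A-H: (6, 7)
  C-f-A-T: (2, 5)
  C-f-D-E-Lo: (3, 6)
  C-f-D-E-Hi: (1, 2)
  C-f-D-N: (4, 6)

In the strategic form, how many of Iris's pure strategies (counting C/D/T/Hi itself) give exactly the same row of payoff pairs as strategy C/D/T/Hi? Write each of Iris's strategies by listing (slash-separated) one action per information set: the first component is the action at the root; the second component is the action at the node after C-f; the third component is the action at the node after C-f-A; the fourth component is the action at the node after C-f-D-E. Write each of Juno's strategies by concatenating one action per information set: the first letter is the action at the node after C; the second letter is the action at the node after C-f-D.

Row for C/D/T/Hi (columns kE, kN, fE, fN): (4,6) (4,6) (1,2) (4,6).
Under C/D/T/Hi, Iris's choice at the node after C-f-A can never be reached regardless of what Juno does, so varying those choices leaves every outcome unchanged.
Holding the reachable choices fixed and varying the unreachable one freely already gives 2 equivalent strategies.
No other strategy reproduces this row, so those 2 are the full class: C/D/H/Hi, C/D/T/Hi.

2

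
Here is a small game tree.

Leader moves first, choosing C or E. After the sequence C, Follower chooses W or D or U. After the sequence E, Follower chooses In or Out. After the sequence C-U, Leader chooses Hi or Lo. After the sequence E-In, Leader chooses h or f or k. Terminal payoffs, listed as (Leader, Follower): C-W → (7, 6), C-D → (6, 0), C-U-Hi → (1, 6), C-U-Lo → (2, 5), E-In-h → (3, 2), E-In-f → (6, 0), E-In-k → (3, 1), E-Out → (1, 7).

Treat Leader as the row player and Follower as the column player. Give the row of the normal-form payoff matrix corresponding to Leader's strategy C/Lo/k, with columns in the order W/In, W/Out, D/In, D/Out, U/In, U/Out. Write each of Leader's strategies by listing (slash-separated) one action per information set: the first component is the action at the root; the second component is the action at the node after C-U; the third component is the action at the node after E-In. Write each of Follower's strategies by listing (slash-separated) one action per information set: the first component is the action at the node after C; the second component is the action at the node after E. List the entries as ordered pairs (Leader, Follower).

vs W/In: Leader plays C → Follower plays W at [C] → (7, 6)
vs W/Out: Leader plays C → Follower plays W at [C] → (7, 6)
vs D/In: Leader plays C → Follower plays D at [C] → (6, 0)
vs D/Out: Leader plays C → Follower plays D at [C] → (6, 0)
vs U/In: Leader plays C → Follower plays U at [C] → Leader plays Lo at [C-U] → (2, 5)
vs U/Out: Leader plays C → Follower plays U at [C] → Leader plays Lo at [C-U] → (2, 5)

(7,6) (7,6) (6,0) (6,0) (2,5) (2,5)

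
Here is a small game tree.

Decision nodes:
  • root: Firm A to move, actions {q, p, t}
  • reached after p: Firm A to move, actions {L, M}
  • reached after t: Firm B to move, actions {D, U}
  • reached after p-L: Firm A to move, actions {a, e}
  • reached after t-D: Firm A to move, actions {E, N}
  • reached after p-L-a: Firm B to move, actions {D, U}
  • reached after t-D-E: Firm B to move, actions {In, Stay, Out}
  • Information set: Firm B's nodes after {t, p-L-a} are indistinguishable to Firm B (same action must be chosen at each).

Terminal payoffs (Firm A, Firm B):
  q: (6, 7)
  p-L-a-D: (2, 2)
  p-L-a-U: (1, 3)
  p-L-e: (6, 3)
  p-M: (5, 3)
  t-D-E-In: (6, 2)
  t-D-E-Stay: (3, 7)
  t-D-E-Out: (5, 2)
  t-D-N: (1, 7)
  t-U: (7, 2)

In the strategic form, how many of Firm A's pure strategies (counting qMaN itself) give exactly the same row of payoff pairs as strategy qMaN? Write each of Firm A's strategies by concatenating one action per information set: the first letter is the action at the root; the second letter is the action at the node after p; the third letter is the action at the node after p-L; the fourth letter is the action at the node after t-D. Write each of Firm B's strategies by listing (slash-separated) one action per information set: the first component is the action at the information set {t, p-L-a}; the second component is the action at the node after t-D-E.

8

Row for qMaN (columns D/In, D/Stay, D/Out, U/In, U/Stay, U/Out): (6,7) (6,7) (6,7) (6,7) (6,7) (6,7).
Under qMaN, Firm A's choice at the node after p and at the node after p-L and at the node after t-D can never be reached regardless of what Firm B does, so varying those choices leaves every outcome unchanged.
Holding the reachable choices fixed and varying the unreachable ones freely already gives 2 × 2 × 2 = 8 equivalent strategies.
No other strategy reproduces this row, so those 8 are the full class: qLaE, qLaN, qLeE, qLeN, qMaE, qMaN, qMeE, qMeN.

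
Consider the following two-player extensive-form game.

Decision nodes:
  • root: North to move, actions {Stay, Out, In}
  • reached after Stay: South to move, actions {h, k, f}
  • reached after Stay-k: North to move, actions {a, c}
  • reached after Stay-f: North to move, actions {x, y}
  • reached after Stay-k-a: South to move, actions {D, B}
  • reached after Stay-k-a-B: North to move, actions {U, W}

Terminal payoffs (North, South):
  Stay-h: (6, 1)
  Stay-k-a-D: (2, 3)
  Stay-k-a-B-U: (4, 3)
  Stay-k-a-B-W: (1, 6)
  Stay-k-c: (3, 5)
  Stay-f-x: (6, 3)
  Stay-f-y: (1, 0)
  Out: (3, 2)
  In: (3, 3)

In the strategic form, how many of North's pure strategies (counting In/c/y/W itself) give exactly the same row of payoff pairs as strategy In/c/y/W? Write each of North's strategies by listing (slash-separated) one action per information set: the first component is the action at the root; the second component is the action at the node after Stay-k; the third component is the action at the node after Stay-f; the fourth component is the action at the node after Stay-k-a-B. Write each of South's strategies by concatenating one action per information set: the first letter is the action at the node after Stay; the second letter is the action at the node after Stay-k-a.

8

Row for In/c/y/W (columns hD, hB, kD, kB, fD, fB): (3,3) (3,3) (3,3) (3,3) (3,3) (3,3).
Under In/c/y/W, North's choice at the node after Stay-k and at the node after Stay-f and at the node after Stay-k-a-B can never be reached regardless of what South does, so varying those choices leaves every outcome unchanged.
Holding the reachable choices fixed and varying the unreachable ones freely already gives 2 × 2 × 2 = 8 equivalent strategies.
No other strategy reproduces this row, so those 8 are the full class: In/a/x/U, In/a/x/W, In/a/y/U, In/a/y/W, In/c/x/U, In/c/x/W, In/c/y/U, In/c/y/W.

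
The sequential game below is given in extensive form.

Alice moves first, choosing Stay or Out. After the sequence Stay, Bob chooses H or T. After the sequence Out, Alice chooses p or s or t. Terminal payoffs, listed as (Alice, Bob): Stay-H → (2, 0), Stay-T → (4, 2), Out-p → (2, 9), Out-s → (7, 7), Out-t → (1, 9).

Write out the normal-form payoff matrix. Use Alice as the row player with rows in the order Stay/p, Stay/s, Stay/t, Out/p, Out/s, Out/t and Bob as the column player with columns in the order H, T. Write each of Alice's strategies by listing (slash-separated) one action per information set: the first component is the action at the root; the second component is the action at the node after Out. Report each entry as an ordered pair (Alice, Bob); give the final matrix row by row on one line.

Stay/p: (2,0) (4,2) | Stay/s: (2,0) (4,2) | Stay/t: (2,0) (4,2) | Out/p: (2,9) (2,9) | Out/s: (7,7) (7,7) | Out/t: (1,9) (1,9)

Row Stay/p: H→(2,0), T→(4,2)
Row Stay/s: H→(2,0), T→(4,2)
Row Stay/t: H→(2,0), T→(4,2)
Row Out/p: H→(2,9), T→(2,9)
Row Out/s: H→(7,7), T→(7,7)
Row Out/t: H→(1,9), T→(1,9)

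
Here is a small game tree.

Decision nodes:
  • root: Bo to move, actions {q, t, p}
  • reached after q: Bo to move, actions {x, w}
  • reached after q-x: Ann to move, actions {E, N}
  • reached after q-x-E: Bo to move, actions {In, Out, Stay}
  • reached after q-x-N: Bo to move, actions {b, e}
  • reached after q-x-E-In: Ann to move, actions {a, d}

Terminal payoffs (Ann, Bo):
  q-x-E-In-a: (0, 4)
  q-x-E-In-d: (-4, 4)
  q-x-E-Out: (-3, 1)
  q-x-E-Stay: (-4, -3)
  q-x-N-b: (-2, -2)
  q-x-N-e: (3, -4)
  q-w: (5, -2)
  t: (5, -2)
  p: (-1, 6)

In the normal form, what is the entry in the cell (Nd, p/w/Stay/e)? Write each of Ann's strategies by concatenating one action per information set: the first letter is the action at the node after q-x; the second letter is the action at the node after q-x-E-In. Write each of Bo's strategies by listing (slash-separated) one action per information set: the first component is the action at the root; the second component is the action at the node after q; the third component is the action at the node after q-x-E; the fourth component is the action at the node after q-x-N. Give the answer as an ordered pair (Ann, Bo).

Trace the play path from the root:
  Bo plays p
→ terminal payoff (-1, 6).
(Ann's choice at the node after q-x is never reached on this path, so it doesn't affect the outcome.)

(-1, 6)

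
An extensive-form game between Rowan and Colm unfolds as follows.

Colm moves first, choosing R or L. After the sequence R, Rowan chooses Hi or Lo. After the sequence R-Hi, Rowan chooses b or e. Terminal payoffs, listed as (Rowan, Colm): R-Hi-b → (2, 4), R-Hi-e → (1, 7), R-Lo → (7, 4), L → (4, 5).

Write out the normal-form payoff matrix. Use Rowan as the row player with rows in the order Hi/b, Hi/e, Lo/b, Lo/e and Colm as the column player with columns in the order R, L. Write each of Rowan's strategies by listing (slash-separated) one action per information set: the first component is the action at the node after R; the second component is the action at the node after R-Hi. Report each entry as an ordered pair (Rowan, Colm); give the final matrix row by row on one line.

Hi/b: (2,4) (4,5) | Hi/e: (1,7) (4,5) | Lo/b: (7,4) (4,5) | Lo/e: (7,4) (4,5)

            R        L
Hi/b    (2,4)    (4,5)
Hi/e    (1,7)    (4,5)
Lo/b    (7,4)    (4,5)
Lo/e    (7,4)    (4,5)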